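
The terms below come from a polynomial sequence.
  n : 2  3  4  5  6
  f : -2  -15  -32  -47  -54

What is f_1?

D1: -13  -17  -15  -7
D2: -4  2  8
D3: 6  6
The third differences are constant at 6.
Work back: -4 − 6 = -10;  -13 + 10 = -3;  -2 + 3 = 1

1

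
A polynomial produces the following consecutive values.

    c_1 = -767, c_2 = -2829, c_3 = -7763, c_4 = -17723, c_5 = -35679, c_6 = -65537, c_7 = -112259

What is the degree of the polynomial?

D1: -2062, -4934, -9960, -17956, -29858, -46722
D2: -2872, -5026, -7996, -11902, -16864
D3: -2154, -2970, -3906, -4962
D4: -816, -936, -1056
D5: -120, -120
The fifth differences are constant, so the polynomial has degree 5.

5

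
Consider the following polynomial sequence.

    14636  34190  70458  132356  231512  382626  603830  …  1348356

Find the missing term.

917048

Using the first 7 terms:
First differences: 19554  36268  61898  99156  151114  221204
Second differences: 16714  25630  37258  51958  70090
Third differences: 8916  11628  14700  18132
Fourth differences: 2712  3072  3432
Fifth differences: 360  360
Constant fifth difference = 360.
Extend forward: 3432 + 360 = 3792;  18132 + 3792 = 21924;  70090 + 21924 = 92014;  221204 + 92014 = 313218;  603830 + 313218 = 917048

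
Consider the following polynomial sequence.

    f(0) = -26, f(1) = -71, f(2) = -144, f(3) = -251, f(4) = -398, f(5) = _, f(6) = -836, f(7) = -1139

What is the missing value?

Using the first 5 terms:
Δ: -45  -73  -107  -147
Δ²: -28  -34  -40
Δ³: -6  -6
Constant third difference = -6.
Extend forward: -40 − 6 = -46;  -147 − 46 = -193;  -398 − 193 = -591

-591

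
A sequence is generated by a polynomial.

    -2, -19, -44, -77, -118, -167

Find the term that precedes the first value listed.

7

D1: -17  -25  -33  -41  -49
D2: -8  -8  -8  -8
The second differences are constant at -8.
Work back: -17 + 8 = -9;  -2 + 9 = 7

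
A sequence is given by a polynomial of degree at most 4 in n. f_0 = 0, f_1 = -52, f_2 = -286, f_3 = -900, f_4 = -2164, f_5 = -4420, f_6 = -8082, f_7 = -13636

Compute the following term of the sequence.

-52, -234, -614, -1264, -2256, -3662, -5554
-182, -380, -650, -992, -1406, -1892
-198, -270, -342, -414, -486
-72, -72, -72, -72
Constant fourth difference = -72, so extend:
-486 − 72 = -558;  -1892 − 558 = -2450;  -5554 − 2450 = -8004;  -13636 − 8004 = -21640

-21640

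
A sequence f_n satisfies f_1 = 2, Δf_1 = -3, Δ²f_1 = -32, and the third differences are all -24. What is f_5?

-298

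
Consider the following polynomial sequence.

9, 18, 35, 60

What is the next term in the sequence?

93

First differences: 9, 17, 25
Second differences: 8, 8
Second differences constant at 8.
25 + 8 = 33;  60 + 33 = 93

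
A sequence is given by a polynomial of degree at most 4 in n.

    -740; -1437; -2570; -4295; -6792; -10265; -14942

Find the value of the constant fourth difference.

D1: -697, -1133, -1725, -2497, -3473, -4677
D2: -436, -592, -772, -976, -1204
D3: -156, -180, -204, -228
D4: -24, -24, -24

-24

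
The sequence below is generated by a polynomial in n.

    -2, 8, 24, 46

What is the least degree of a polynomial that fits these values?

2

D1: 10, 16, 22
D2: 6, 6
The second differences are constant, so the polynomial has degree 2.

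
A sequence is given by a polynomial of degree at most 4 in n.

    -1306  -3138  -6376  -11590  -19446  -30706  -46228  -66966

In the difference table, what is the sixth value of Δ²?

Δ: -1832, -3238, -5214, -7856, -11260, -15522, -20738
Δ²: -1406, -1976, -2642, -3404, -4262, -5216
Δ³: -570, -666, -762, -858, -954
Δ⁴: -96, -96, -96, -96

-5216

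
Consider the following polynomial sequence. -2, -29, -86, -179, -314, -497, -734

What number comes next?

-1031

Δ: -27  -57  -93  -135  -183  -237
Δ²: -30  -36  -42  -48  -54
Δ³: -6  -6  -6  -6
Third differences constant at -6.
-54 − 6 = -60;  -237 − 60 = -297;  -734 − 297 = -1031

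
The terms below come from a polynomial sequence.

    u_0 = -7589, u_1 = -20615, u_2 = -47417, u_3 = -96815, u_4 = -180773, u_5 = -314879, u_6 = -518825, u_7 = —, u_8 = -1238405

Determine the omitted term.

-816887

Using the first 7 terms:
Δ: -13026  -26802  -49398  -83958  -134106  -203946
Δ²: -13776  -22596  -34560  -50148  -69840
Δ³: -8820  -11964  -15588  -19692
Δ⁴: -3144  -3624  -4104
Δ⁵: -480  -480
Constant fifth difference = -480.
Extend forward: -4104 − 480 = -4584;  -19692 − 4584 = -24276;  -69840 − 24276 = -94116;  -203946 − 94116 = -298062;  -518825 − 298062 = -816887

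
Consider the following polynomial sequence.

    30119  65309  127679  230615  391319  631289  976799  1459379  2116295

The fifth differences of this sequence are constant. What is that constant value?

D1: 35190, 62370, 102936, 160704, 239970, 345510, 482580, 656916
D2: 27180, 40566, 57768, 79266, 105540, 137070, 174336
D3: 13386, 17202, 21498, 26274, 31530, 37266
D4: 3816, 4296, 4776, 5256, 5736
D5: 480, 480, 480, 480

480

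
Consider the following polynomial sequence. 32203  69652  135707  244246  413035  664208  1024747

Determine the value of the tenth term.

3115180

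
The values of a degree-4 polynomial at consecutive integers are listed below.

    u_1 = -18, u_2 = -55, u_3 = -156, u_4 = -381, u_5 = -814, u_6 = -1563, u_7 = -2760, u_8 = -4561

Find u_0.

-9

-37  -101  -225  -433  -749  -1197  -1801
-64  -124  -208  -316  -448  -604
-60  -84  -108  -132  -156
-24  -24  -24  -24
The fourth differences are constant at -24.
Work back: -60 + 24 = -36;  -64 + 36 = -28;  -37 + 28 = -9;  -18 + 9 = -9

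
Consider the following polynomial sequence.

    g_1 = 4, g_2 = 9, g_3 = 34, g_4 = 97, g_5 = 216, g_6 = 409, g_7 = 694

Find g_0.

1

Δ: 5, 25, 63, 119, 193, 285
Δ²: 20, 38, 56, 74, 92
Δ³: 18, 18, 18, 18
The third differences are constant at 18.
Work back: 20 − 18 = 2;  5 − 2 = 3;  4 − 3 = 1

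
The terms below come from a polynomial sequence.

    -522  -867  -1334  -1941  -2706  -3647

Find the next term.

-4782

-345 , -467 , -607 , -765 , -941
-122 , -140 , -158 , -176
-18 , -18 , -18
Third differences constant at -18.
-176 − 18 = -194;  -941 − 194 = -1135;  -3647 − 1135 = -4782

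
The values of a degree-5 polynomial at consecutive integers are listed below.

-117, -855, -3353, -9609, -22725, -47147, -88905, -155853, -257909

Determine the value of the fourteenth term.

-1816659

D1: -738, -2498, -6256, -13116, -24422, -41758, -66948, -102056
D2: -1760, -3758, -6860, -11306, -17336, -25190, -35108
D3: -1998, -3102, -4446, -6030, -7854, -9918
D4: -1104, -1344, -1584, -1824, -2064
D5: -240, -240, -240, -240
Constant fifth difference = -240, so extend:
-2064 − 240 = -2304;  -9918 − 2304 = -12222;  -35108 − 12222 = -47330;  -102056 − 47330 = -149386;  -257909 − 149386 = -407295
-2304 − 240 = -2544;  -12222 − 2544 = -14766;  -47330 − 14766 = -62096;  -149386 − 62096 = -211482;  -407295 − 211482 = -618777
-2544 − 240 = -2784;  -14766 − 2784 = -17550;  -62096 − 17550 = -79646;  -211482 − 79646 = -291128;  -618777 − 291128 = -909905
-2784 − 240 = -3024;  -17550 − 3024 = -20574;  -79646 − 20574 = -100220;  -291128 − 100220 = -391348;  -909905 − 391348 = -1301253
-3024 − 240 = -3264;  -20574 − 3264 = -23838;  -100220 − 23838 = -124058;  -391348 − 124058 = -515406;  -1301253 − 515406 = -1816659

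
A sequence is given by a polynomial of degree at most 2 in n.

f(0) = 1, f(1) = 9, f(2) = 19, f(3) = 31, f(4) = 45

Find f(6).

79

First differences: 8, 10, 12, 14
Second differences: 2, 2, 2
The second differences are constant (2).
14 + 2 = 16;  45 + 16 = 61
16 + 2 = 18;  61 + 18 = 79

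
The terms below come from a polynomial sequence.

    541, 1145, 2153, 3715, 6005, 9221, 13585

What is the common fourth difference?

Δ: 604, 1008, 1562, 2290, 3216, 4364
Δ²: 404, 554, 728, 926, 1148
Δ³: 150, 174, 198, 222
Δ⁴: 24, 24, 24

24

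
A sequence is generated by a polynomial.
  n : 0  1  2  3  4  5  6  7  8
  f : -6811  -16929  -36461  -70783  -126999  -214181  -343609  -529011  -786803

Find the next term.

-1136329

First differences: -10118 , -19532 , -34322 , -56216 , -87182 , -129428 , -185402 , -257792
Second differences: -9414 , -14790 , -21894 , -30966 , -42246 , -55974 , -72390
Third differences: -5376 , -7104 , -9072 , -11280 , -13728 , -16416
Fourth differences: -1728 , -1968 , -2208 , -2448 , -2688
Fifth differences: -240 , -240 , -240 , -240
The fifth differences are constant (-240).
-2688 − 240 = -2928;  -16416 − 2928 = -19344;  -72390 − 19344 = -91734;  -257792 − 91734 = -349526;  -786803 − 349526 = -1136329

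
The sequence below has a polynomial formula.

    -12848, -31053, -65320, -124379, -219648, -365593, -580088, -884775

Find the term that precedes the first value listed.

-4303

-18205, -34267, -59059, -95269, -145945, -214495, -304687
-16062, -24792, -36210, -50676, -68550, -90192
-8730, -11418, -14466, -17874, -21642
-2688, -3048, -3408, -3768
-360, -360, -360
The fifth differences are constant at -360.
Work back: -2688 + 360 = -2328;  -8730 + 2328 = -6402;  -16062 + 6402 = -9660;  -18205 + 9660 = -8545;  -12848 + 8545 = -4303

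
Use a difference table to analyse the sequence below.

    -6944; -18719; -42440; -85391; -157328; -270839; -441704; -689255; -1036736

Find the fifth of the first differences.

First differences: -11775, -23721, -42951, -71937, -113511, -170865, -247551, -347481
Second differences: -11946, -19230, -28986, -41574, -57354, -76686, -99930
Third differences: -7284, -9756, -12588, -15780, -19332, -23244
Fourth differences: -2472, -2832, -3192, -3552, -3912
Fifth differences: -360, -360, -360, -360

-113511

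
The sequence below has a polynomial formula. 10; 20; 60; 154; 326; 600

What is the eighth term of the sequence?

First differences: 10 , 40 , 94 , 172 , 274
Second differences: 30 , 54 , 78 , 102
Third differences: 24 , 24 , 24
The third differences are constant (24).
102 + 24 = 126;  274 + 126 = 400;  600 + 400 = 1000
126 + 24 = 150;  400 + 150 = 550;  1000 + 550 = 1550

1550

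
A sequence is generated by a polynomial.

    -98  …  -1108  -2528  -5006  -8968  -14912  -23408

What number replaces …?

Using the last 6 terms:
Δ: -1420  -2478  -3962  -5944  -8496
Δ²: -1058  -1484  -1982  -2552
Δ³: -426  -498  -570
Δ⁴: -72  -72
Constant fourth difference = -72.
Extend backward: -426 + 72 = -354;  -1058 + 354 = -704;  -1420 + 704 = -716;  -1108 + 716 = -392

-392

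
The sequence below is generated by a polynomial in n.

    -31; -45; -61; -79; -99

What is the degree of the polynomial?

D1: -14, -16, -18, -20
D2: -2, -2, -2
The second differences are constant, so the polynomial has degree 2.

2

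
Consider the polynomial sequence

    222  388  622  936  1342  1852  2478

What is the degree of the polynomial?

3

First differences: 166, 234, 314, 406, 510, 626
Second differences: 68, 80, 92, 104, 116
Third differences: 12, 12, 12, 12
The third differences are constant, so the polynomial has degree 3.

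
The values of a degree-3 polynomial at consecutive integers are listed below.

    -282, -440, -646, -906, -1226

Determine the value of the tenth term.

First differences: -158  -206  -260  -320
Second differences: -48  -54  -60
Third differences: -6  -6
The third differences are constant (-6).
-60 − 6 = -66;  -320 − 66 = -386;  -1226 − 386 = -1612
-66 − 6 = -72;  -386 − 72 = -458;  -1612 − 458 = -2070
-72 − 6 = -78;  -458 − 78 = -536;  -2070 − 536 = -2606
-78 − 6 = -84;  -536 − 84 = -620;  -2606 − 620 = -3226
-84 − 6 = -90;  -620 − 90 = -710;  -3226 − 710 = -3936

-3936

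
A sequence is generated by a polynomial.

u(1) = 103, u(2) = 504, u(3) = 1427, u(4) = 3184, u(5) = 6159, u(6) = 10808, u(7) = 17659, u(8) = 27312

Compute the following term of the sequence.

401  923  1757  2975  4649  6851  9653
522  834  1218  1674  2202  2802
312  384  456  528  600
72  72  72  72
Constant fourth difference = 72, so extend:
600 + 72 = 672;  2802 + 672 = 3474;  9653 + 3474 = 13127;  27312 + 13127 = 40439

40439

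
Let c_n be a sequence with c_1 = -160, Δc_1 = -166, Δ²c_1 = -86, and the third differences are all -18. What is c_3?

Build the table forward from the leading diagonal:
D3: -18, -18, -18
D2: -86, -104, -122
D1: -166, -252, -356
c: -160, -326, -578

-578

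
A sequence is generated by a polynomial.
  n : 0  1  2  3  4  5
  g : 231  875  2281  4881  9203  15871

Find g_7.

D1: 644, 1406, 2600, 4322, 6668
D2: 762, 1194, 1722, 2346
D3: 432, 528, 624
D4: 96, 96
Constant fourth difference = 96, so extend:
624 + 96 = 720;  2346 + 720 = 3066;  6668 + 3066 = 9734;  15871 + 9734 = 25605
720 + 96 = 816;  3066 + 816 = 3882;  9734 + 3882 = 13616;  25605 + 13616 = 39221

39221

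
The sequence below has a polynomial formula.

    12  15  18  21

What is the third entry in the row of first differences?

3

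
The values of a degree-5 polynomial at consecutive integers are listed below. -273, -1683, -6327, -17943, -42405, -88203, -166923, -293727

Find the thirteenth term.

D1: -1410, -4644, -11616, -24462, -45798, -78720, -126804
D2: -3234, -6972, -12846, -21336, -32922, -48084
D3: -3738, -5874, -8490, -11586, -15162
D4: -2136, -2616, -3096, -3576
D5: -480, -480, -480
The fifth differences are constant (-480).
-3576 − 480 = -4056;  -15162 − 4056 = -19218;  -48084 − 19218 = -67302;  -126804 − 67302 = -194106;  -293727 − 194106 = -487833
-4056 − 480 = -4536;  -19218 − 4536 = -23754;  -67302 − 23754 = -91056;  -194106 − 91056 = -285162;  -487833 − 285162 = -772995
-4536 − 480 = -5016;  -23754 − 5016 = -28770;  -91056 − 28770 = -119826;  -285162 − 119826 = -404988;  -772995 − 404988 = -1177983
-5016 − 480 = -5496;  -28770 − 5496 = -34266;  -119826 − 34266 = -154092;  -404988 − 154092 = -559080;  -1177983 − 559080 = -1737063
-5496 − 480 = -5976;  -34266 − 5976 = -40242;  -154092 − 40242 = -194334;  -559080 − 194334 = -753414;  -1737063 − 753414 = -2490477

-2490477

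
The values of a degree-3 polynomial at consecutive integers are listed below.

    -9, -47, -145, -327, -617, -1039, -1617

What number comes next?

Δ: -38, -98, -182, -290, -422, -578
Δ²: -60, -84, -108, -132, -156
Δ³: -24, -24, -24, -24
Constant third difference = -24, so extend:
-156 − 24 = -180;  -578 − 180 = -758;  -1617 − 758 = -2375

-2375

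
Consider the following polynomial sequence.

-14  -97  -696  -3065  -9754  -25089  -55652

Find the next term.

-83, -599, -2369, -6689, -15335, -30563
-516, -1770, -4320, -8646, -15228
-1254, -2550, -4326, -6582
-1296, -1776, -2256
-480, -480
Constant fifth difference = -480, so extend:
-2256 − 480 = -2736;  -6582 − 2736 = -9318;  -15228 − 9318 = -24546;  -30563 − 24546 = -55109;  -55652 − 55109 = -110761

-110761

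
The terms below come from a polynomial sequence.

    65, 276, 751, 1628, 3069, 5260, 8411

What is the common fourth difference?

First differences: 211, 475, 877, 1441, 2191, 3151
Second differences: 264, 402, 564, 750, 960
Third differences: 138, 162, 186, 210
Fourth differences: 24, 24, 24

24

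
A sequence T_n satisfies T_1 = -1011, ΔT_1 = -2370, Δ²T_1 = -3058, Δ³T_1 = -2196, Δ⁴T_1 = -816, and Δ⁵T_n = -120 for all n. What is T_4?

-19491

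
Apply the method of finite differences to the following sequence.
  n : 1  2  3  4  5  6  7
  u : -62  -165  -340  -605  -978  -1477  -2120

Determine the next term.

-2925

First differences: -103 , -175 , -265 , -373 , -499 , -643
Second differences: -72 , -90 , -108 , -126 , -144
Third differences: -18 , -18 , -18 , -18
The third differences are constant (-18).
-144 − 18 = -162;  -643 − 162 = -805;  -2120 − 805 = -2925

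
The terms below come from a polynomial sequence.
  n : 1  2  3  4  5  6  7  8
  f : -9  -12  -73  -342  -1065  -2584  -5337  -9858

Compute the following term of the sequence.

Δ: -3 , -61 , -269 , -723 , -1519 , -2753 , -4521
Δ²: -58 , -208 , -454 , -796 , -1234 , -1768
Δ³: -150 , -246 , -342 , -438 , -534
Δ⁴: -96 , -96 , -96 , -96
The fourth differences are constant (-96).
-534 − 96 = -630;  -1768 − 630 = -2398;  -4521 − 2398 = -6919;  -9858 − 6919 = -16777

-16777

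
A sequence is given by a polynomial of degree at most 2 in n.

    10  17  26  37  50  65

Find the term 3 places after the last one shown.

122

Δ: 7  9  11  13  15
Δ²: 2  2  2  2
Second differences constant at 2.
15 + 2 = 17;  65 + 17 = 82
17 + 2 = 19;  82 + 19 = 101
19 + 2 = 21;  101 + 21 = 122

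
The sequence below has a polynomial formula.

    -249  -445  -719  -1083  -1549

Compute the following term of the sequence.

-196, -274, -364, -466
-78, -90, -102
-12, -12
Constant third difference = -12, so extend:
-102 − 12 = -114;  -466 − 114 = -580;  -1549 − 580 = -2129

-2129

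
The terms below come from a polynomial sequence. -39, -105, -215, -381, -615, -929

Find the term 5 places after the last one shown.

-4119

Δ: -66, -110, -166, -234, -314
Δ²: -44, -56, -68, -80
Δ³: -12, -12, -12
Third differences constant at -12.
-80 − 12 = -92;  -314 − 92 = -406;  -929 − 406 = -1335
-92 − 12 = -104;  -406 − 104 = -510;  -1335 − 510 = -1845
-104 − 12 = -116;  -510 − 116 = -626;  -1845 − 626 = -2471
-116 − 12 = -128;  -626 − 128 = -754;  -2471 − 754 = -3225
-128 − 12 = -140;  -754 − 140 = -894;  -3225 − 894 = -4119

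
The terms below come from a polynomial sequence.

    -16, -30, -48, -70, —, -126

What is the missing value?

Using the first 4 terms:
D1: -14  -18  -22
D2: -4  -4
Constant second difference = -4.
Extend forward: -22 − 4 = -26;  -70 − 26 = -96

-96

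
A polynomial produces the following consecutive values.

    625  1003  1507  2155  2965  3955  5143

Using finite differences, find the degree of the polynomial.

3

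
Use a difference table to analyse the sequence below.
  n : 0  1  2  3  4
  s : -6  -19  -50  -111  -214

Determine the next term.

-371

-13  -31  -61  -103
-18  -30  -42
-12  -12
The third differences are constant (-12).
-42 − 12 = -54;  -103 − 54 = -157;  -214 − 157 = -371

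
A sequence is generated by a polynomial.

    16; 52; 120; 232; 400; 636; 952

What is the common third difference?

First differences: 36, 68, 112, 168, 236, 316
Second differences: 32, 44, 56, 68, 80
Third differences: 12, 12, 12, 12

12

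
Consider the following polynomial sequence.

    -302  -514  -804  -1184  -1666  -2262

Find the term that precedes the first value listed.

-156

-212  -290  -380  -482  -596
-78  -90  -102  -114
-12  -12  -12
The third differences are constant at -12.
Work back: -78 + 12 = -66;  -212 + 66 = -146;  -302 + 146 = -156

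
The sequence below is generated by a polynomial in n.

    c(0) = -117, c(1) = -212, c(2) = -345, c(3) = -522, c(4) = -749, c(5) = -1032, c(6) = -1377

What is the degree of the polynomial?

3

-95, -133, -177, -227, -283, -345
-38, -44, -50, -56, -62
-6, -6, -6, -6
The third differences are constant, so the polynomial has degree 3.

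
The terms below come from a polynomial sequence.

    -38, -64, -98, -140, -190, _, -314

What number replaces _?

Using the first 5 terms:
First differences: -26  -34  -42  -50
Second differences: -8  -8  -8
Constant second difference = -8.
Extend forward: -50 − 8 = -58;  -190 − 58 = -248

-248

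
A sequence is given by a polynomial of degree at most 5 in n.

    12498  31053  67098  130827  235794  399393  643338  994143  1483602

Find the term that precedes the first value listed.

4119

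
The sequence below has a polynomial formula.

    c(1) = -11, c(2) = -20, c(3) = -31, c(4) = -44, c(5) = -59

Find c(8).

-9, -11, -13, -15
-2, -2, -2
The second differences are constant (-2).
-15 − 2 = -17;  -59 − 17 = -76
-17 − 2 = -19;  -76 − 19 = -95
-19 − 2 = -21;  -95 − 21 = -116

-116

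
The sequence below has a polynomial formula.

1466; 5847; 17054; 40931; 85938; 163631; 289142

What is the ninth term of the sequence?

764906

Δ: 4381, 11207, 23877, 45007, 77693, 125511
Δ²: 6826, 12670, 21130, 32686, 47818
Δ³: 5844, 8460, 11556, 15132
Δ⁴: 2616, 3096, 3576
Δ⁵: 480, 480
Constant fifth difference = 480, so extend:
3576 + 480 = 4056;  15132 + 4056 = 19188;  47818 + 19188 = 67006;  125511 + 67006 = 192517;  289142 + 192517 = 481659
4056 + 480 = 4536;  19188 + 4536 = 23724;  67006 + 23724 = 90730;  192517 + 90730 = 283247;  481659 + 283247 = 764906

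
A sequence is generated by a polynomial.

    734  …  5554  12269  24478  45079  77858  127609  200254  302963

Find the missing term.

2203

Using the last 8 terms:
D1: 6715, 12209, 20601, 32779, 49751, 72645, 102709
D2: 5494, 8392, 12178, 16972, 22894, 30064
D3: 2898, 3786, 4794, 5922, 7170
D4: 888, 1008, 1128, 1248
D5: 120, 120, 120
Constant fifth difference = 120.
Extend backward: 888 − 120 = 768;  2898 − 768 = 2130;  5494 − 2130 = 3364;  6715 − 3364 = 3351;  5554 − 3351 = 2203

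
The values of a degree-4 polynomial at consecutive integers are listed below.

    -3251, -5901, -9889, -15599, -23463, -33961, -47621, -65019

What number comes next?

First differences: -2650, -3988, -5710, -7864, -10498, -13660, -17398
Second differences: -1338, -1722, -2154, -2634, -3162, -3738
Third differences: -384, -432, -480, -528, -576
Fourth differences: -48, -48, -48, -48
Fourth differences constant at -48.
-576 − 48 = -624;  -3738 − 624 = -4362;  -17398 − 4362 = -21760;  -65019 − 21760 = -86779

-86779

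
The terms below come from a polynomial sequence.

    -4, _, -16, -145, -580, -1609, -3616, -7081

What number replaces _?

Using the last 6 terms:
Δ: -129  -435  -1029  -2007  -3465
Δ²: -306  -594  -978  -1458
Δ³: -288  -384  -480
Δ⁴: -96  -96
Constant fourth difference = -96.
Extend backward: -288 + 96 = -192;  -306 + 192 = -114;  -129 + 114 = -15;  -16 + 15 = -1

-1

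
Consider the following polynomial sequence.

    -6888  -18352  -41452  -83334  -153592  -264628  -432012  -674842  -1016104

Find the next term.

-1483032

First differences: -11464  -23100  -41882  -70258  -111036  -167384  -242830  -341262
Second differences: -11636  -18782  -28376  -40778  -56348  -75446  -98432
Third differences: -7146  -9594  -12402  -15570  -19098  -22986
Fourth differences: -2448  -2808  -3168  -3528  -3888
Fifth differences: -360  -360  -360  -360
The fifth differences are constant (-360).
-3888 − 360 = -4248;  -22986 − 4248 = -27234;  -98432 − 27234 = -125666;  -341262 − 125666 = -466928;  -1016104 − 466928 = -1483032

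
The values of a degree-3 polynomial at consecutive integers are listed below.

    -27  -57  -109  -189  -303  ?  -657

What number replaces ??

-457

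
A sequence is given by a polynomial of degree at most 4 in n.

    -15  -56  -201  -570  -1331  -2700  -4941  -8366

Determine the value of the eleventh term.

First differences: -41, -145, -369, -761, -1369, -2241, -3425
Second differences: -104, -224, -392, -608, -872, -1184
Third differences: -120, -168, -216, -264, -312
Fourth differences: -48, -48, -48, -48
Constant fourth difference = -48, so extend:
-312 − 48 = -360;  -1184 − 360 = -1544;  -3425 − 1544 = -4969;  -8366 − 4969 = -13335
-360 − 48 = -408;  -1544 − 408 = -1952;  -4969 − 1952 = -6921;  -13335 − 6921 = -20256
-408 − 48 = -456;  -1952 − 456 = -2408;  -6921 − 2408 = -9329;  -20256 − 9329 = -29585

-29585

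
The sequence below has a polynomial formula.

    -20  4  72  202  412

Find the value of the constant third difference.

18

Δ: 24, 68, 130, 210
Δ²: 44, 62, 80
Δ³: 18, 18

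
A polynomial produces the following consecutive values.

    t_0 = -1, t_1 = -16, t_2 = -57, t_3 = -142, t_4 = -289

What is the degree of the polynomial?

3

Δ: -15, -41, -85, -147
Δ²: -26, -44, -62
Δ³: -18, -18
The third differences are constant, so the polynomial has degree 3.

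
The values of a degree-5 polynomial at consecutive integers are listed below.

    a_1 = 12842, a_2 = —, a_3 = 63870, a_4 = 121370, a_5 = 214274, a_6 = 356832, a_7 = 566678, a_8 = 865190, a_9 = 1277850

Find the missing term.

30548

Using the last 7 terms:
D1: 57500  92904  142558  209846  298512  412660
D2: 35404  49654  67288  88666  114148
D3: 14250  17634  21378  25482
D4: 3384  3744  4104
D5: 360  360
Constant fifth difference = 360.
Extend backward: 3384 − 360 = 3024;  14250 − 3024 = 11226;  35404 − 11226 = 24178;  57500 − 24178 = 33322;  63870 − 33322 = 30548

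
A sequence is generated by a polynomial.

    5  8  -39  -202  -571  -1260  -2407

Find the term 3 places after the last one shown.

-10336

Δ: 3  -47  -163  -369  -689  -1147
Δ²: -50  -116  -206  -320  -458
Δ³: -66  -90  -114  -138
Δ⁴: -24  -24  -24
The fourth differences are constant (-24).
-138 − 24 = -162;  -458 − 162 = -620;  -1147 − 620 = -1767;  -2407 − 1767 = -4174
-162 − 24 = -186;  -620 − 186 = -806;  -1767 − 806 = -2573;  -4174 − 2573 = -6747
-186 − 24 = -210;  -806 − 210 = -1016;  -2573 − 1016 = -3589;  -6747 − 3589 = -10336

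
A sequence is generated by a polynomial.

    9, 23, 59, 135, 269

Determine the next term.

14  36  76  134
22  40  58
18  18
Constant third difference = 18, so extend:
58 + 18 = 76;  134 + 76 = 210;  269 + 210 = 479

479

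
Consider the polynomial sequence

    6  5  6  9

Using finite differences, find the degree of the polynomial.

D1: -1, 1, 3
D2: 2, 2
The second differences are constant, so the polynomial has degree 2.

2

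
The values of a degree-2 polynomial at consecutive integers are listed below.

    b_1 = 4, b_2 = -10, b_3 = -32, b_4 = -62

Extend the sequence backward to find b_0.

10

D1: -14  -22  -30
D2: -8  -8
The second differences are constant at -8.
Work back: -14 + 8 = -6;  4 + 6 = 10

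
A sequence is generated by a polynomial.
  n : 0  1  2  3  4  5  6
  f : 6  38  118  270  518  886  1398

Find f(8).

D1: 32 , 80 , 152 , 248 , 368 , 512
D2: 48 , 72 , 96 , 120 , 144
D3: 24 , 24 , 24 , 24
Constant third difference = 24, so extend:
144 + 24 = 168;  512 + 168 = 680;  1398 + 680 = 2078
168 + 24 = 192;  680 + 192 = 872;  2078 + 872 = 2950

2950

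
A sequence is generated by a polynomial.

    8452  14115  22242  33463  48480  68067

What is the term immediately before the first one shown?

Δ: 5663  8127  11221  15017  19587
Δ²: 2464  3094  3796  4570
Δ³: 630  702  774
Δ⁴: 72  72
The fourth differences are constant at 72.
Work back: 630 − 72 = 558;  2464 − 558 = 1906;  5663 − 1906 = 3757;  8452 − 3757 = 4695

4695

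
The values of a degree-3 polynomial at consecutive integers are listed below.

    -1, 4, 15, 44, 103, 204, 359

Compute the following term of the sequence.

Δ: 5, 11, 29, 59, 101, 155
Δ²: 6, 18, 30, 42, 54
Δ³: 12, 12, 12, 12
The third differences are constant (12).
54 + 12 = 66;  155 + 66 = 221;  359 + 221 = 580

580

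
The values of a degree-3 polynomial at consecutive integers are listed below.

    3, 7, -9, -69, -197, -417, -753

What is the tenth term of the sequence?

-2697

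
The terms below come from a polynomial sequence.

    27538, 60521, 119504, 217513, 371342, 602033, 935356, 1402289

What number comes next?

2039498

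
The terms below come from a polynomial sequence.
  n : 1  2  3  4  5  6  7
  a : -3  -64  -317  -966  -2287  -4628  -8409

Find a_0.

D1: -61, -253, -649, -1321, -2341, -3781
D2: -192, -396, -672, -1020, -1440
D3: -204, -276, -348, -420
D4: -72, -72, -72
The fourth differences are constant at -72.
Work back: -204 + 72 = -132;  -192 + 132 = -60;  -61 + 60 = -1;  -3 + 1 = -2

-2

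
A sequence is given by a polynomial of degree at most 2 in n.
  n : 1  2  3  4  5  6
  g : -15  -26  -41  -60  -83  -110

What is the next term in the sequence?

-141

D1: -11, -15, -19, -23, -27
D2: -4, -4, -4, -4
Constant second difference = -4, so extend:
-27 − 4 = -31;  -110 − 31 = -141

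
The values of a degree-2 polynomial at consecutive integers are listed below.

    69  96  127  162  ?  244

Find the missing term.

Using the first 4 terms:
27  31  35
4  4
Constant second difference = 4.
Extend forward: 35 + 4 = 39;  162 + 39 = 201

201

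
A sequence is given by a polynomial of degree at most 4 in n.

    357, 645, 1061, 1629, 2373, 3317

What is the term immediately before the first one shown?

Δ: 288  416  568  744  944
Δ²: 128  152  176  200
Δ³: 24  24  24
The third differences are constant at 24.
Work back: 128 − 24 = 104;  288 − 104 = 184;  357 − 184 = 173

173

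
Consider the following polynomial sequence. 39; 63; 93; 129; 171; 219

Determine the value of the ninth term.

399

24 , 30 , 36 , 42 , 48
6 , 6 , 6 , 6
The second differences are constant (6).
48 + 6 = 54;  219 + 54 = 273
54 + 6 = 60;  273 + 60 = 333
60 + 6 = 66;  333 + 66 = 399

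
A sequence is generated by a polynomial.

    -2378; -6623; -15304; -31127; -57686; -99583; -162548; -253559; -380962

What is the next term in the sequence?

-554591

Δ: -4245  -8681  -15823  -26559  -41897  -62965  -91011  -127403
Δ²: -4436  -7142  -10736  -15338  -21068  -28046  -36392
Δ³: -2706  -3594  -4602  -5730  -6978  -8346
Δ⁴: -888  -1008  -1128  -1248  -1368
Δ⁵: -120  -120  -120  -120
The fifth differences are constant (-120).
-1368 − 120 = -1488;  -8346 − 1488 = -9834;  -36392 − 9834 = -46226;  -127403 − 46226 = -173629;  -380962 − 173629 = -554591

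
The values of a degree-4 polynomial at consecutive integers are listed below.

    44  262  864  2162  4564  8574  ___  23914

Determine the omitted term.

14792

Using the first 6 terms:
Δ: 218  602  1298  2402  4010
Δ²: 384  696  1104  1608
Δ³: 312  408  504
Δ⁴: 96  96
Constant fourth difference = 96.
Extend forward: 504 + 96 = 600;  1608 + 600 = 2208;  4010 + 2208 = 6218;  8574 + 6218 = 14792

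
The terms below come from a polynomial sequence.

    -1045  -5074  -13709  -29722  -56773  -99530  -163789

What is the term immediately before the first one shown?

382

D1: -4029  -8635  -16013  -27051  -42757  -64259
D2: -4606  -7378  -11038  -15706  -21502
D3: -2772  -3660  -4668  -5796
D4: -888  -1008  -1128
D5: -120  -120
The fifth differences are constant at -120.
Work back: -888 + 120 = -768;  -2772 + 768 = -2004;  -4606 + 2004 = -2602;  -4029 + 2602 = -1427;  -1045 + 1427 = 382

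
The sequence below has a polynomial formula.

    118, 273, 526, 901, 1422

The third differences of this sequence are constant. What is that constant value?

Δ: 155, 253, 375, 521
Δ²: 98, 122, 146
Δ³: 24, 24

24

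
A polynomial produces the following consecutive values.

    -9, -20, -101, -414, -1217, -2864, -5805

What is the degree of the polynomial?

First differences: -11, -81, -313, -803, -1647, -2941
Second differences: -70, -232, -490, -844, -1294
Third differences: -162, -258, -354, -450
Fourth differences: -96, -96, -96
The fourth differences are constant, so the polynomial has degree 4.

4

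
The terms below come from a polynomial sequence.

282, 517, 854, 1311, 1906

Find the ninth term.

D1: 235  337  457  595
D2: 102  120  138
D3: 18  18
Third differences constant at 18.
138 + 18 = 156;  595 + 156 = 751;  1906 + 751 = 2657
156 + 18 = 174;  751 + 174 = 925;  2657 + 925 = 3582
174 + 18 = 192;  925 + 192 = 1117;  3582 + 1117 = 4699
192 + 18 = 210;  1117 + 210 = 1327;  4699 + 1327 = 6026

6026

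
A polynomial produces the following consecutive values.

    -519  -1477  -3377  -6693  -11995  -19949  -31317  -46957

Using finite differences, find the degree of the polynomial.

First differences: -958, -1900, -3316, -5302, -7954, -11368, -15640
Second differences: -942, -1416, -1986, -2652, -3414, -4272
Third differences: -474, -570, -666, -762, -858
Fourth differences: -96, -96, -96, -96
The fourth differences are constant, so the polynomial has degree 4.

4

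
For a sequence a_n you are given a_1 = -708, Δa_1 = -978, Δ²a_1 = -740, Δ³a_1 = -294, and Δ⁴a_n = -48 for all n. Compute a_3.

-3404

Build the table forward from the leading diagonal:
Δ⁴: -48, -48, -48
Δ³: -294, -342, -390
Δ²: -740, -1034, -1376
Δ: -978, -1718, -2752
a: -708, -1686, -3404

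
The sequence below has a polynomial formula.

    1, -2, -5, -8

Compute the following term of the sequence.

-11

Δ: -3, -3, -3
The first differences are constant (-3).
-8 − 3 = -11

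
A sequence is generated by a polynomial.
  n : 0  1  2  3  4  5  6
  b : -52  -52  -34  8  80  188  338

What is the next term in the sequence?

Δ: 0  18  42  72  108  150
Δ²: 18  24  30  36  42
Δ³: 6  6  6  6
Third differences constant at 6.
42 + 6 = 48;  150 + 48 = 198;  338 + 198 = 536

536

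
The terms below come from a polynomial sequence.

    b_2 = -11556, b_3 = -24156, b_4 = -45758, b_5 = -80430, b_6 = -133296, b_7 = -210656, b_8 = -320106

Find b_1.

-4826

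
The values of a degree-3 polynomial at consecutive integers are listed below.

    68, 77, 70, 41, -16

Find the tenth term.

-931

D1: 9  -7  -29  -57
D2: -16  -22  -28
D3: -6  -6
Third differences constant at -6.
-28 − 6 = -34;  -57 − 34 = -91;  -16 − 91 = -107
-34 − 6 = -40;  -91 − 40 = -131;  -107 − 131 = -238
-40 − 6 = -46;  -131 − 46 = -177;  -238 − 177 = -415
-46 − 6 = -52;  -177 − 52 = -229;  -415 − 229 = -644
-52 − 6 = -58;  -229 − 58 = -287;  -644 − 287 = -931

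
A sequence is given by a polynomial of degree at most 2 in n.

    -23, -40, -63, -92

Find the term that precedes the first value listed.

-17, -23, -29
-6, -6
The second differences are constant at -6.
Work back: -17 + 6 = -11;  -23 + 11 = -12

-12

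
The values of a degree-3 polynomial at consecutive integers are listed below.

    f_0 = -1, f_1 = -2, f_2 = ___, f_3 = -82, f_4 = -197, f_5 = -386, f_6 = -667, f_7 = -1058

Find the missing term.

-23

Using the last 5 terms:
-115  -189  -281  -391
-74  -92  -110
-18  -18
Constant third difference = -18.
Extend backward: -74 + 18 = -56;  -115 + 56 = -59;  -82 + 59 = -23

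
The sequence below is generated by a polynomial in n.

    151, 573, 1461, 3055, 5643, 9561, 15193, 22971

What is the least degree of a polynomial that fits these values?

First differences: 422, 888, 1594, 2588, 3918, 5632, 7778
Second differences: 466, 706, 994, 1330, 1714, 2146
Third differences: 240, 288, 336, 384, 432
Fourth differences: 48, 48, 48, 48
The fourth differences are constant, so the polynomial has degree 4.

4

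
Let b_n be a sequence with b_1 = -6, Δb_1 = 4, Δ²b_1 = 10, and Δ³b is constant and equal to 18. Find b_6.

294

Build the table forward from the leading diagonal:
D3: 18  18  18  18  18  18
D2: 10  28  46  64  82  100
D1: 4  14  42  88  152  234
b: -6  -2  12  54  142  294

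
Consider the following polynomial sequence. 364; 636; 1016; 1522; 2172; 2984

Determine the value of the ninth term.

6572

Δ: 272, 380, 506, 650, 812
Δ²: 108, 126, 144, 162
Δ³: 18, 18, 18
Third differences constant at 18.
162 + 18 = 180;  812 + 180 = 992;  2984 + 992 = 3976
180 + 18 = 198;  992 + 198 = 1190;  3976 + 1190 = 5166
198 + 18 = 216;  1190 + 216 = 1406;  5166 + 1406 = 6572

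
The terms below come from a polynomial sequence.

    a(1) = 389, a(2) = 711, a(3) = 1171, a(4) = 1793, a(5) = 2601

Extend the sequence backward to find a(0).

181

Δ: 322  460  622  808
Δ²: 138  162  186
Δ³: 24  24
The third differences are constant at 24.
Work back: 138 − 24 = 114;  322 − 114 = 208;  389 − 208 = 181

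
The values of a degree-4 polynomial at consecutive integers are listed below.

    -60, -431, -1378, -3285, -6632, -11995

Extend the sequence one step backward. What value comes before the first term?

D1: -371, -947, -1907, -3347, -5363
D2: -576, -960, -1440, -2016
D3: -384, -480, -576
D4: -96, -96
The fourth differences are constant at -96.
Work back: -384 + 96 = -288;  -576 + 288 = -288;  -371 + 288 = -83;  -60 + 83 = 23

23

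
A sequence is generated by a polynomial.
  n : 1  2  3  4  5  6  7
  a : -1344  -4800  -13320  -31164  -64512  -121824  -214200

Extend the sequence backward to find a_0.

-252

D1: -3456  -8520  -17844  -33348  -57312  -92376
D2: -5064  -9324  -15504  -23964  -35064
D3: -4260  -6180  -8460  -11100
D4: -1920  -2280  -2640
D5: -360  -360
The fifth differences are constant at -360.
Work back: -1920 + 360 = -1560;  -4260 + 1560 = -2700;  -5064 + 2700 = -2364;  -3456 + 2364 = -1092;  -1344 + 1092 = -252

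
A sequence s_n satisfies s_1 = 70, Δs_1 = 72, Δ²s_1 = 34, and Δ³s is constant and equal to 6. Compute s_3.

Build the table forward from the leading diagonal:
Third differences: 6  6  6
Second differences: 34  40  46
First differences: 72  106  146
s: 70  142  248

248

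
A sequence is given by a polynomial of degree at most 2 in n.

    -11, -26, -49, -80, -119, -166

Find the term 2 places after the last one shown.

Δ: -15  -23  -31  -39  -47
Δ²: -8  -8  -8  -8
Second differences constant at -8.
-47 − 8 = -55;  -166 − 55 = -221
-55 − 8 = -63;  -221 − 63 = -284

-284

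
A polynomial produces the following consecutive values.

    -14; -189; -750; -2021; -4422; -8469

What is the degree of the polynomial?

-175, -561, -1271, -2401, -4047
-386, -710, -1130, -1646
-324, -420, -516
-96, -96
The fourth differences are constant, so the polynomial has degree 4.

4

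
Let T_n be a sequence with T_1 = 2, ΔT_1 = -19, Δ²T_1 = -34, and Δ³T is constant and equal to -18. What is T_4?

-175

Build the table forward from the leading diagonal:
Δ³: -18, -18, -18, -18
Δ²: -34, -52, -70, -88
Δ: -19, -53, -105, -175
T: 2, -17, -70, -175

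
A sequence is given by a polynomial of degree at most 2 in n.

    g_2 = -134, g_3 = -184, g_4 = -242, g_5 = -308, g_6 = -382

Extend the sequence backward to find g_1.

-92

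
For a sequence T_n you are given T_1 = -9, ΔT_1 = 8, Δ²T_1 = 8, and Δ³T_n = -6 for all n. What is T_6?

Build the table forward from the leading diagonal:
Δ³: -6  -6  -6  -6  -6  -6
Δ²: 8  2  -4  -10  -16  -22
Δ: 8  16  18  14  4  -12
T: -9  -1  15  33  47  51

51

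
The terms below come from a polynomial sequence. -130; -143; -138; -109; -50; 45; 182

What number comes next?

Δ: -13  5  29  59  95  137
Δ²: 18  24  30  36  42
Δ³: 6  6  6  6
Third differences constant at 6.
42 + 6 = 48;  137 + 48 = 185;  182 + 185 = 367

367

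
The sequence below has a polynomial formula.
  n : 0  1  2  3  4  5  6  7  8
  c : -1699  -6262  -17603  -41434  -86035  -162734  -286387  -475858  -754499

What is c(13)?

-4563 , -11341 , -23831 , -44601 , -76699 , -123653 , -189471 , -278641
-6778 , -12490 , -20770 , -32098 , -46954 , -65818 , -89170
-5712 , -8280 , -11328 , -14856 , -18864 , -23352
-2568 , -3048 , -3528 , -4008 , -4488
-480 , -480 , -480 , -480
Constant fifth difference = -480, so extend:
-4488 − 480 = -4968;  -23352 − 4968 = -28320;  -89170 − 28320 = -117490;  -278641 − 117490 = -396131;  -754499 − 396131 = -1150630
-4968 − 480 = -5448;  -28320 − 5448 = -33768;  -117490 − 33768 = -151258;  -396131 − 151258 = -547389;  -1150630 − 547389 = -1698019
-5448 − 480 = -5928;  -33768 − 5928 = -39696;  -151258 − 39696 = -190954;  -547389 − 190954 = -738343;  -1698019 − 738343 = -2436362
-5928 − 480 = -6408;  -39696 − 6408 = -46104;  -190954 − 46104 = -237058;  -738343 − 237058 = -975401;  -2436362 − 975401 = -3411763
-6408 − 480 = -6888;  -46104 − 6888 = -52992;  -237058 − 52992 = -290050;  -975401 − 290050 = -1265451;  -3411763 − 1265451 = -4677214

-4677214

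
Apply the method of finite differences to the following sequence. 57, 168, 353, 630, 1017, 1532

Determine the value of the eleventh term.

D1: 111, 185, 277, 387, 515
D2: 74, 92, 110, 128
D3: 18, 18, 18
The third differences are constant (18).
128 + 18 = 146;  515 + 146 = 661;  1532 + 661 = 2193
146 + 18 = 164;  661 + 164 = 825;  2193 + 825 = 3018
164 + 18 = 182;  825 + 182 = 1007;  3018 + 1007 = 4025
182 + 18 = 200;  1007 + 200 = 1207;  4025 + 1207 = 5232
200 + 18 = 218;  1207 + 218 = 1425;  5232 + 1425 = 6657

6657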